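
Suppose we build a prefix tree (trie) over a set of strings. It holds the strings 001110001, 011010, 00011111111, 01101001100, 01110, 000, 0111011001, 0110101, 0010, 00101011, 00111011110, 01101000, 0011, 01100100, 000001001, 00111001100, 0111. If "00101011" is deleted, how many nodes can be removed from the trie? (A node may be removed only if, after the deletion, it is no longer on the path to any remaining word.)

4

Walk "00101011" from the leaf back toward the root, removing each node that no remaining word uses.
The suffix "1011" (4 nodes) is used only by "00101011"; "0010" is itself a stored word, so pruning stops there.
Nodes removed: 4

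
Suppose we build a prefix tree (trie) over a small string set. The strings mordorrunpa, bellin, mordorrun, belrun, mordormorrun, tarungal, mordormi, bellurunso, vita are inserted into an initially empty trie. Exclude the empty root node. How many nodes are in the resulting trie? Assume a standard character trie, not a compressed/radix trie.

For each word, the new-node count is its length minus the longest prefix already in the trie:
  "mordorrunpa" → 11 new (m, o, r, d, o, r, r, u, n, p, a)
  "bellin" → 6 new (b, e, l, l, i, n)
  "mordorrun" → prefix "mordorrun" already present; 0 new (none)
  "belrun" → prefix "bel" already present; 3 new (r, u, n)
  "mordormorrun" → prefix "mordor" already present; 6 new (m, o, r, r, u, n)
  "tarungal" → 8 new (t, a, r, u, n, g, a, l)
  "mordormi" → prefix "mordorm" already present; 1 new (i)
  "bellurunso" → prefix "bell" already present; 6 new (u, r, u, n, s, o)
  "vita" → 4 new (v, i, t, a)
Total nodes = 11 + 6 + 0 + 3 + 6 + 8 + 1 + 6 + 4 = 45

45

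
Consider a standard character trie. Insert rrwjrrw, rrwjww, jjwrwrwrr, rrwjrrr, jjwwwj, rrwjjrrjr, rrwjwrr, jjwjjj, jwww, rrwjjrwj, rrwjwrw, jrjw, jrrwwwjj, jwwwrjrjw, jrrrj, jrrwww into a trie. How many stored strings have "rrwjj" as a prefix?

2

Walk to "rrwjj"; the words in its subtree are exactly those with that prefix.
Words under "rrwjj": rrwjjrrjr, rrwjjrwj
Count: 2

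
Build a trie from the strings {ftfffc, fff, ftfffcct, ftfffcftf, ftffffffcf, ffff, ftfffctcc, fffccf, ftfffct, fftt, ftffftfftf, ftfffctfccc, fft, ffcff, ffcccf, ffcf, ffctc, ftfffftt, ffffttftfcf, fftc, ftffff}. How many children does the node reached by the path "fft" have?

2

Walk "fft" from the root, arriving at one node.
Distinct next characters after "fft": c, t.
That node has 2 child edges.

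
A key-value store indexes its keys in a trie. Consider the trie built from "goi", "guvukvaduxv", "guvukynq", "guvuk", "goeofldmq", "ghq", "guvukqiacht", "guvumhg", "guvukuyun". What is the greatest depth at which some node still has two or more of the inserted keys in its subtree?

5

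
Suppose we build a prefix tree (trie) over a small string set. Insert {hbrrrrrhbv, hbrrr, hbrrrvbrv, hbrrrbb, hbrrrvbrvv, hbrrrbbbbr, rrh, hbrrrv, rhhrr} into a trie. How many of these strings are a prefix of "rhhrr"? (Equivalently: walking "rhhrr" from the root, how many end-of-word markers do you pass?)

1

Check each prefix of "rhhrr" against the stored set — each match is an end-marker on the path.
Prefixes of the query that are stored words: "rhhrr"
Count: 1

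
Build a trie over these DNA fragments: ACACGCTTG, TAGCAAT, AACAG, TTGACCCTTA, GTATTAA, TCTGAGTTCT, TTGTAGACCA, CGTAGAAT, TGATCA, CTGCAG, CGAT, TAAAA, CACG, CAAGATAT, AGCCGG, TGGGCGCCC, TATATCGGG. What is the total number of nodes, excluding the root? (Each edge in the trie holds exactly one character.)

103

Trace insertions, counting only characters that open a new branch:
  "ACACGCTTG" → 9 new (A, C, A, C, G, C, T, T, G)
  "TAGCAAT" → 7 new (T, A, G, C, A, A, T)
  "AACAG" → prefix "A" already present; 4 new (A, C, A, G)
  "TTGACCCTTA" → prefix "T" already present; 9 new (T, G, A, C, C, C, T, T, A)
  "GTATTAA" → 7 new (G, T, A, T, T, A, A)
  "TCTGAGTTCT" → prefix "T" already present; 9 new (C, T, G, A, G, T, T, C, T)
  "TTGTAGACCA" → prefix "TTG" already present; 7 new (T, A, G, A, C, C, A)
  "CGTAGAAT" → 8 new (C, G, T, A, G, A, A, T)
  "TGATCA" → prefix "T" already present; 5 new (G, A, T, C, A)
  "CTGCAG" → prefix "C" already present; 5 new (T, G, C, A, G)
  "CGAT" → prefix "CG" already present; 2 new (A, T)
  "TAAAA" → prefix "TA" already present; 3 new (A, A, A)
  "CACG" → prefix "C" already present; 3 new (A, C, G)
  "CAAGATAT" → prefix "CA" already present; 6 new (A, G, A, T, A, T)
  "AGCCGG" → prefix "A" already present; 5 new (G, C, C, G, G)
  "TGGGCGCCC" → prefix "TG" already present; 7 new (G, G, C, G, C, C, C)
  "TATATCGGG" → prefix "TA" already present; 7 new (T, A, T, C, G, G, G)
Total nodes = 9 + 7 + 4 + 9 + 7 + 9 + 7 + 8 + 5 + 5 + 2 + 3 + 3 + 6 + 5 + 7 + 7 = 103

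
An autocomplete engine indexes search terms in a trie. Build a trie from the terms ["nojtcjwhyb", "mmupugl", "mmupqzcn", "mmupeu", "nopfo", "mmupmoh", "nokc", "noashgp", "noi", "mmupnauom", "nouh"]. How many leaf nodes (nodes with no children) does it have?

Leaves are exactly the stored words that no other stored word extends.
Those words: "mmupeu", "mmupmoh", "mmupnauom", "mmupqzcn", "mmupugl", "noashgp", "noi", "nojtcjwhyb", "nokc", "nopfo", "nouh"
Leaf count: 11

11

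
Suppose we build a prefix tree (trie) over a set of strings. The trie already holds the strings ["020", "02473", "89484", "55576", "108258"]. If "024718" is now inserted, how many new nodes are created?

The longest prefix of "024718" already in the trie is "0247" (length 4).
Each of the 2 remaining characters creates one node.

2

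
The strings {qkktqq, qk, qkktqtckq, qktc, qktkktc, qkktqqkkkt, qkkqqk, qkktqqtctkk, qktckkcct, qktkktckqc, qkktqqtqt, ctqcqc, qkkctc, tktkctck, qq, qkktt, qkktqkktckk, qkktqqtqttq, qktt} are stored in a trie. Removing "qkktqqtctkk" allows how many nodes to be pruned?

Walk "qkktqqtctkk" from the leaf back toward the root, removing each node that no remaining word uses.
The suffix "ctkk" (4 nodes) is used only by "qkktqqtctkk"; the node for "qkktqqt" still has the child "q", so pruning stops there.
Nodes removed: 4

4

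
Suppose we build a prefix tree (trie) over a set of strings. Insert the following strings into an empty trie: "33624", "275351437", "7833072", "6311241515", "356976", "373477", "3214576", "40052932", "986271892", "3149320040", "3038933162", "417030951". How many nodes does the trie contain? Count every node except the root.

90

Count nodes per top-level branch (shared prefixes stored once):
  '2'-branch (275351437): 9 nodes
  '3'-branch (3038933162, 3149320040, 3214576, 33624, 356976, 373477): 39 nodes
  '4'-branch (40052932, 417030951): 16 nodes
  '6'-branch (6311241515): 10 nodes
  '7'-branch (7833072): 7 nodes
  '9'-branch (986271892): 9 nodes
Sum: 90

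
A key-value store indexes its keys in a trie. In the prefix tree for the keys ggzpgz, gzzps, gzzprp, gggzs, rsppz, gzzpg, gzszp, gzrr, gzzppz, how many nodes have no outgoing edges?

Leaves are exactly the stored words that no other stored word extends.
Those words: "gggzs", "ggzpgz", "gzrr", "gzszp", "gzzpg", "gzzppz", "gzzprp", "gzzps", "rsppz"
Leaf count: 9

9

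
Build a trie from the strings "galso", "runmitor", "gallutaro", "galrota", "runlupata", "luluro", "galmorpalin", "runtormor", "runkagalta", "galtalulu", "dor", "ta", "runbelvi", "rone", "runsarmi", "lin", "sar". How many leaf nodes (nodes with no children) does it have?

Leaves are exactly the stored words that no other stored word extends.
Those words: "dor", "gallutaro", "galmorpalin", "galrota", "galso", "galtalulu", "lin", "luluro", "rone", "runbelvi", "runkagalta", "runlupata", "runmitor", "runsarmi", "runtormor", "sar", "ta"
Leaf count: 17

17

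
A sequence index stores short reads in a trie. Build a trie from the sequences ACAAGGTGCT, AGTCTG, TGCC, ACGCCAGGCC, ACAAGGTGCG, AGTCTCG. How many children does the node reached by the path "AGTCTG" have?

0

Follow the path "AGTCTG" to its node, then look at its outgoing edges.
No stored string extends past "AGTCTG".
That node has 0 child edges.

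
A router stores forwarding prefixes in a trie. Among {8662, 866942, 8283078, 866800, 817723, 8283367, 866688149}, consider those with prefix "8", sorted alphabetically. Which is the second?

8283078

DFS of the "8" subtree visits, in order: "817723", "8283078", "8283367", "8662", "866688149", "866800", "866942"
Position 2: 8283078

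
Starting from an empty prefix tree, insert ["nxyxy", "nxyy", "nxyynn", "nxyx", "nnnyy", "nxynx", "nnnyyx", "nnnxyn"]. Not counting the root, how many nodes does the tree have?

18

Insert word by word; a character creates a node only if that edge doesn't already exist:
  "nxyxy" → 5 new (n, x, y, x, y)
  "nxyy" → prefix "nxy" already present; 1 new (y)
  "nxyynn" → prefix "nxyy" already present; 2 new (n, n)
  "nxyx" → prefix "nxyx" already present; 0 new (none)
  "nnnyy" → prefix "n" already present; 4 new (n, n, y, y)
  "nxynx" → prefix "nxy" already present; 2 new (n, x)
  "nnnyyx" → prefix "nnnyy" already present; 1 new (x)
  "nnnxyn" → prefix "nnn" already present; 3 new (x, y, n)
Total nodes = 5 + 1 + 2 + 0 + 4 + 2 + 1 + 3 = 18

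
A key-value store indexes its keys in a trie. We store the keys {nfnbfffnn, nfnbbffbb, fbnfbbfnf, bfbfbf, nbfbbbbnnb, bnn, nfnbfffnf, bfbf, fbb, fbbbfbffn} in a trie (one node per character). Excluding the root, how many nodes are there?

Insert word by word; a character creates a node only if that edge doesn't already exist:
  "nfnbfffnn" → 9 new (n, f, n, b, f, f, f, n, n)
  "nfnbbffbb" → prefix "nfnb" already present; 5 new (b, f, f, b, b)
  "fbnfbbfnf" → 9 new (f, b, n, f, b, b, f, n, f)
  "bfbfbf" → 6 new (b, f, b, f, b, f)
  "nbfbbbbnnb" → prefix "n" already present; 9 new (b, f, b, b, b, b, n, n, b)
  "bnn" → prefix "b" already present; 2 new (n, n)
  "nfnbfffnf" → prefix "nfnbfffn" already present; 1 new (f)
  "bfbf" → prefix "bfbf" already present; 0 new (none)
  "fbb" → prefix "fb" already present; 1 new (b)
  "fbbbfbffn" → prefix "fbb" already present; 6 new (b, f, b, f, f, n)
Total nodes = 9 + 5 + 9 + 6 + 9 + 2 + 1 + 0 + 1 + 6 = 48

48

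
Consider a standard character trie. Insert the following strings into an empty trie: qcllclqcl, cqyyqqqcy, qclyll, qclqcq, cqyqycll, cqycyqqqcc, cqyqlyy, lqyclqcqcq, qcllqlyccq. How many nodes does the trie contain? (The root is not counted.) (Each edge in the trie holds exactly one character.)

55

For each word, the new-node count is its length minus the longest prefix already in the trie:
  "qcllclqcl" → 9 new (q, c, l, l, c, l, q, c, l)
  "cqyyqqqcy" → 9 new (c, q, y, y, q, q, q, c, y)
  "qclyll" → prefix "qcl" already present; 3 new (y, l, l)
  "qclqcq" → prefix "qcl" already present; 3 new (q, c, q)
  "cqyqycll" → prefix "cqy" already present; 5 new (q, y, c, l, l)
  "cqycyqqqcc" → prefix "cqy" already present; 7 new (c, y, q, q, q, c, c)
  "cqyqlyy" → prefix "cqyq" already present; 3 new (l, y, y)
  "lqyclqcqcq" → 10 new (l, q, y, c, l, q, c, q, c, q)
  "qcllqlyccq" → prefix "qcll" already present; 6 new (q, l, y, c, c, q)
Total nodes = 9 + 9 + 3 + 3 + 5 + 7 + 3 + 10 + 6 = 55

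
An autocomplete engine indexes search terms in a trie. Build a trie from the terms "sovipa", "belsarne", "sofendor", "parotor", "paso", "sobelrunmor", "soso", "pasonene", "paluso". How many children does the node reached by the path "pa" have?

3

Walk "pa" from the root, arriving at one node.
Characters that immediately follow "pa" among the stored strings: {l, r, s}.
That node has 3 child edges.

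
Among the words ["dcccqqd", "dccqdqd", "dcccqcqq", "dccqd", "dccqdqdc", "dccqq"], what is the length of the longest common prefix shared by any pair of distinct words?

7

The deepest shared node is where two words last agree before diverging.
"dccqdqd" and "dccqdqdc" agree on "dccqdqd" (7 characters) before diverging; nothing deeper is shared.
Longest shared-prefix length: 7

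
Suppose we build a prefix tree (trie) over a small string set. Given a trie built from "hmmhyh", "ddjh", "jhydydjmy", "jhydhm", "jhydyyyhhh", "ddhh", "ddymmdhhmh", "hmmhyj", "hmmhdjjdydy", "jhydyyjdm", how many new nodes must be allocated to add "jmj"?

Walking "jmj" from the root, the first 1 characters ("j") follow existing edges; "m" is the first miss.
So 3 − 1 = 2 new nodes.

2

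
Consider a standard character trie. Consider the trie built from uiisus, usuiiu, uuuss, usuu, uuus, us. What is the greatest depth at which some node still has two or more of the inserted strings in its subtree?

4

The deepest shared node is where two words last agree before diverging.
"uuus" and "uuuss" agree on "uuus" (4 characters) before diverging; nothing deeper is shared.
Longest shared-prefix length: 4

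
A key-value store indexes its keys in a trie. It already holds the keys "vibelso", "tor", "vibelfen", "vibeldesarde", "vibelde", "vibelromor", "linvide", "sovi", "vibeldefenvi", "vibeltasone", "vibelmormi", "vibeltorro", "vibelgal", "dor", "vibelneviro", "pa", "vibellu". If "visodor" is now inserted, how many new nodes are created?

"vi" is already a path in the trie; the remaining "sodor" must be added.
New nodes needed: |"visodor"| − 2 = 7 − 2 = 5.

5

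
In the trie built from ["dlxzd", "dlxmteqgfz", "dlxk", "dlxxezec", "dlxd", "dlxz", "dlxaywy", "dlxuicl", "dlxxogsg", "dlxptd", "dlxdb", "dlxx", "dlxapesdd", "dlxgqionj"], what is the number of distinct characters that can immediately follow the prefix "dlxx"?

2

The children of the "dlxx" node are the distinct next characters among strings starting with "dlxx".
Distinct next characters after "dlxx": e, o.
That node has 2 child edges.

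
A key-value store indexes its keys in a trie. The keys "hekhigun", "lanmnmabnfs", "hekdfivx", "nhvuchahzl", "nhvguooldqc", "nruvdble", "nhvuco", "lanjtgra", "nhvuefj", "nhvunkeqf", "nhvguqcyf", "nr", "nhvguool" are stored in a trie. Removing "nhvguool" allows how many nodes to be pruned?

Walk "nhvguool" from the leaf back toward the root, removing each node that no remaining word uses.
Every node on "nhvguool" is still needed (e.g. by "nhvguooldqc"), so nothing is freed.
Nodes removed: 0

0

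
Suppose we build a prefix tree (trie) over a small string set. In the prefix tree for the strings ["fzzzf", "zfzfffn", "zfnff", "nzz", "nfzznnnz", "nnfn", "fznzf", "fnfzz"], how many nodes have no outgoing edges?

Leaves are exactly the stored words that no other stored word extends.
Those words: "fnfzz", "fznzf", "fzzzf", "nfzznnnz", "nnfn", "nzz", "zfnff", "zfzfffn"
Leaf count: 8

8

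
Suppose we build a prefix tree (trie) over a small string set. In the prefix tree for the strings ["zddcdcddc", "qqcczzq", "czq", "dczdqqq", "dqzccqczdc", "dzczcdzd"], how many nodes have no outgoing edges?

6

Leaves are exactly the stored words that no other stored word extends.
Those words: "czq", "dczdqqq", "dqzccqczdc", "dzczcdzd", "qqcczzq", "zddcdcddc"
Leaf count: 6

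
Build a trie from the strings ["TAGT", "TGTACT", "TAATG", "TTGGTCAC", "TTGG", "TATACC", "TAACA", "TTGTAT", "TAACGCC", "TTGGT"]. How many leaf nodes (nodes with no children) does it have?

A leaf is a node with no children — equivalently, the end of a word that is not a proper prefix of any other stored word.
Those words: "TAACA", "TAACGCC", "TAATG", "TAGT", "TATACC", "TGTACT", "TTGGTCAC", "TTGTAT"
Leaf count: 8

8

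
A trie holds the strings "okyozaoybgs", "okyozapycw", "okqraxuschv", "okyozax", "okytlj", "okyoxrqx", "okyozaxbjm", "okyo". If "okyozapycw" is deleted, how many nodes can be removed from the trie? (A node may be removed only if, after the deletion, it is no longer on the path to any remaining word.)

4

Walk "okyozapycw" from the leaf back toward the root, removing each node that no remaining word uses.
The suffix "pycw" (4 nodes) is used only by "okyozapycw"; the node for "okyoza" still has the child "o", so pruning stops there.
Nodes removed: 4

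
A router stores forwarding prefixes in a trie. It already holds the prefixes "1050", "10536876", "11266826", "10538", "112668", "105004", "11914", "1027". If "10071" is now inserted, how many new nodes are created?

Walking "10071" from the root, the first 2 characters ("10") follow existing edges; "0" is the first miss.
New nodes needed: |"10071"| − 2 = 5 − 2 = 3.

3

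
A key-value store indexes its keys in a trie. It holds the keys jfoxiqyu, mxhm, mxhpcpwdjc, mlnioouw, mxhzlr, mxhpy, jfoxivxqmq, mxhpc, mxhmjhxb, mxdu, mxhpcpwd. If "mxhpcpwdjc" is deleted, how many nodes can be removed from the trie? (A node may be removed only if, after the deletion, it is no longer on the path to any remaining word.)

2

Walk "mxhpcpwdjc" from the leaf back toward the root, removing each node that no remaining word uses.
The suffix "jc" (2 nodes) is used only by "mxhpcpwdjc"; "mxhpcpwd" is itself a stored word, so pruning stops there.
Nodes removed: 2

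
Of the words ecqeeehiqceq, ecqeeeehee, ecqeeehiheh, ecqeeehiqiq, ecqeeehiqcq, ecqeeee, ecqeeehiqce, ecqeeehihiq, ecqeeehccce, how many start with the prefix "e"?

Traverse to the node for "e", then collect every word in that subtree.
Words under "e": ecqeeee, ecqeeeehee, ecqeeehccce, ecqeeehiheh, ecqeeehihiq, ecqeeehiqce, ecqeeehiqceq, ecqeeehiqcq, ecqeeehiqiq
Count: 9

9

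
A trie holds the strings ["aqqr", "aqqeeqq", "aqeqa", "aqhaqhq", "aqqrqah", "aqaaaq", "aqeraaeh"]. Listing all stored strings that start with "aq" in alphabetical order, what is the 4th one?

DFS of the "aq" subtree visits, in order: "aqaaaq", "aqeqa", "aqeraaeh", "aqhaqhq", "aqqeeqq", "aqqr", "aqqrqah"
Position 4: aqhaqhq

aqhaqhq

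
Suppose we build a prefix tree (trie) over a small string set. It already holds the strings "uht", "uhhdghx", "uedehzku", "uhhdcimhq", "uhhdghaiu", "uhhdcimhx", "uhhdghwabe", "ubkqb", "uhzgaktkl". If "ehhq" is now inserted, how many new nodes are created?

4

No existing word starts with "e", so every character of "ehhq" needs a new node.
4 − 0 = 4 new nodes.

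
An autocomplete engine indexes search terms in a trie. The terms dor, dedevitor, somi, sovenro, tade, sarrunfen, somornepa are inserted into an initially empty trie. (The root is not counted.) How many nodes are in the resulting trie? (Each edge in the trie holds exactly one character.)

Insert word by word; a character creates a node only if that edge doesn't already exist:
  "dor" → 3 new (d, o, r)
  "dedevitor" → prefix "d" already present; 8 new (e, d, e, v, i, t, o, r)
  "somi" → 4 new (s, o, m, i)
  "sovenro" → prefix "so" already present; 5 new (v, e, n, r, o)
  "tade" → 4 new (t, a, d, e)
  "sarrunfen" → prefix "s" already present; 8 new (a, r, r, u, n, f, e, n)
  "somornepa" → prefix "som" already present; 6 new (o, r, n, e, p, a)
Total nodes = 3 + 8 + 4 + 5 + 4 + 8 + 6 = 38

38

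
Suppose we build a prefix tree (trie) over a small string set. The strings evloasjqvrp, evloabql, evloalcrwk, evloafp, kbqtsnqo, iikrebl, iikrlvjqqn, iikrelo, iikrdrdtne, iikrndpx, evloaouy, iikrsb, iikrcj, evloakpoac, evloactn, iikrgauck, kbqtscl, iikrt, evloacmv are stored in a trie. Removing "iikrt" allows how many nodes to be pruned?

A node on "iikrt"'s path can go only if nothing else ends at it or branches off below it.
The suffix "t" (1 node) is used only by "iikrt"; the node for "iikr" still has the child "e", so pruning stops there.
Nodes removed: 1

1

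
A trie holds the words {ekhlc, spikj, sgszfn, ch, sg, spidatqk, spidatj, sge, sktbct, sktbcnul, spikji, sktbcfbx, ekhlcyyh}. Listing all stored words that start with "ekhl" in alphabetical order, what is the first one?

ekhlc

DFS of the "ekhl" subtree visits, in order: "ekhlc", "ekhlcyyh"
The 1st is ekhlc.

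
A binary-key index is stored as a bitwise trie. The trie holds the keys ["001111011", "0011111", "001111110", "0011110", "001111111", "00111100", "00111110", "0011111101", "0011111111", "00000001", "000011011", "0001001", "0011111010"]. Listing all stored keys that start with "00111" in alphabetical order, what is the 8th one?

0011111101

Filter for "00111…" and sort: "0011110", "00111100", "001111011", "0011111", "00111110", "0011111010", "001111110", "0011111101", "001111111", "0011111111"
The 8th is 0011111101.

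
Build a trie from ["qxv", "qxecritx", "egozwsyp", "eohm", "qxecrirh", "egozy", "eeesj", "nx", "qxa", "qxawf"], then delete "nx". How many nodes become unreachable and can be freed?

2

Walk "nx" from the leaf back toward the root, removing each node that no remaining word uses.
No other word shares any prefix with "nx", so all 2 of its nodes go.
Nodes removed: 2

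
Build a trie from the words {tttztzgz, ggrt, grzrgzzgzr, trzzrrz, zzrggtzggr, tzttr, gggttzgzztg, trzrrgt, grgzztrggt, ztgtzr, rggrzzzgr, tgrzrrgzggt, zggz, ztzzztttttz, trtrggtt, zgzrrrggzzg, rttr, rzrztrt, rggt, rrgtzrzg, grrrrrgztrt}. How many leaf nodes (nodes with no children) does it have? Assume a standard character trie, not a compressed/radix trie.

21

Leaves are exactly the stored words that no other stored word extends.
Those words: "gggttzgzztg", "ggrt", "grgzztrggt", "grrrrrgztrt", "grzrgzzgzr", "rggrzzzgr", "rggt", "rrgtzrzg", "rttr", "rzrztrt", "tgrzrrgzggt", "trtrggtt", "trzrrgt", "trzzrrz", "tttztzgz", "tzttr", "zggz", "zgzrrrggzzg", "ztgtzr", "ztzzztttttz", "zzrggtzggr"
Leaf count: 21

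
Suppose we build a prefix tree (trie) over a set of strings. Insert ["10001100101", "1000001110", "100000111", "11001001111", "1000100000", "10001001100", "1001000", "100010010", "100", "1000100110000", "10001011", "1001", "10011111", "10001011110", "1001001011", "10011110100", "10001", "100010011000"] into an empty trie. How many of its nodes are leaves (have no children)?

11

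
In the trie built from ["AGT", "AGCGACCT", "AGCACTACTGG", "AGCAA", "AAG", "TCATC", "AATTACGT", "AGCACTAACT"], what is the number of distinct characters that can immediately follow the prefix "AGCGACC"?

Walk "AGCGACC" from the root, arriving at one node.
Characters that immediately follow "AGCGACC" among the stored strings: {T}.
That node has 1 child edge.

1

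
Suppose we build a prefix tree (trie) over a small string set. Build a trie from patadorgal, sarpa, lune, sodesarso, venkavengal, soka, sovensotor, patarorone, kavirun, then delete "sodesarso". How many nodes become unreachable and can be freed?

Walk "sodesarso" from the leaf back toward the root, removing each node that no remaining word uses.
The suffix "desarso" (7 nodes) is used only by "sodesarso"; the node for "so" still has the child "k", so pruning stops there.
Nodes removed: 7

7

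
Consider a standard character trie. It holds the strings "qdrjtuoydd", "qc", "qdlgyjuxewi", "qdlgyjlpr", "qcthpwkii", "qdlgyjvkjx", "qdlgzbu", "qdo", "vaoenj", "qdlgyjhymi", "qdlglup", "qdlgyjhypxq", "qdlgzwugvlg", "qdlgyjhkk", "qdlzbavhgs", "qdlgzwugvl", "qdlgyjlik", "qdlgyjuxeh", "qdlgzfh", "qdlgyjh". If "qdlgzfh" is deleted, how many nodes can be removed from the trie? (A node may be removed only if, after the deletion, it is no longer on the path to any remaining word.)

Walk "qdlgzfh" from the leaf back toward the root, removing each node that no remaining word uses.
The suffix "fh" (2 nodes) is used only by "qdlgzfh"; the node for "qdlgz" still has the child "b", so pruning stops there.
Nodes removed: 2

2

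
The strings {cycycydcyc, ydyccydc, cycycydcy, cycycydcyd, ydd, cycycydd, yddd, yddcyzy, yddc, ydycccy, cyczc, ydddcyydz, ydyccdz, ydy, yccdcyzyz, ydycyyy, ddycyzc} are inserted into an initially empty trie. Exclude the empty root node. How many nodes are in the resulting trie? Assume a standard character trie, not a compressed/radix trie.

55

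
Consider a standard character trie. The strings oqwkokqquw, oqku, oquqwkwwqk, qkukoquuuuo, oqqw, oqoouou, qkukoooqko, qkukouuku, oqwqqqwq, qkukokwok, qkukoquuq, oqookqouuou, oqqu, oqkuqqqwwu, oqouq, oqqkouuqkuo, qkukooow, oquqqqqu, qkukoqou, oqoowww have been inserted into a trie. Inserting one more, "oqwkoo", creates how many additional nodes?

1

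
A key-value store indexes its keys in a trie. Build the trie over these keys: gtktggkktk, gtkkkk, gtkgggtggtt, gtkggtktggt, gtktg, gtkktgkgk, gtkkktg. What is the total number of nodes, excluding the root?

For each word, the new-node count is its length minus the longest prefix already in the trie:
  "gtktggkktk" → 10 new (g, t, k, t, g, g, k, k, t, k)
  "gtkkkk" → prefix "gtk" already present; 3 new (k, k, k)
  "gtkgggtggtt" → prefix "gtk" already present; 8 new (g, g, g, t, g, g, t, t)
  "gtkggtktggt" → prefix "gtkgg" already present; 6 new (t, k, t, g, g, t)
  "gtktg" → prefix "gtktg" already present; 0 new (none)
  "gtkktgkgk" → prefix "gtkk" already present; 5 new (t, g, k, g, k)
  "gtkkktg" → prefix "gtkkk" already present; 2 new (t, g)
Total nodes = 10 + 3 + 8 + 6 + 0 + 5 + 2 = 34

34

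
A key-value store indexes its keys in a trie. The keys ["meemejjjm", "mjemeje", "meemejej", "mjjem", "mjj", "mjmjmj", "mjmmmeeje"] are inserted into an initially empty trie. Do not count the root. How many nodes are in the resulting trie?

Trace insertions, counting only characters that open a new branch:
  "meemejjjm" → 9 new (m, e, e, m, e, j, j, j, m)
  "mjemeje" → prefix "m" already present; 6 new (j, e, m, e, j, e)
  "meemejej" → prefix "meemej" already present; 2 new (e, j)
  "mjjem" → prefix "mj" already present; 3 new (j, e, m)
  "mjj" → prefix "mjj" already present; 0 new (none)
  "mjmjmj" → prefix "mj" already present; 4 new (m, j, m, j)
  "mjmmmeeje" → prefix "mjm" already present; 6 new (m, m, e, e, j, e)
Total nodes = 9 + 6 + 2 + 3 + 0 + 4 + 6 = 30

30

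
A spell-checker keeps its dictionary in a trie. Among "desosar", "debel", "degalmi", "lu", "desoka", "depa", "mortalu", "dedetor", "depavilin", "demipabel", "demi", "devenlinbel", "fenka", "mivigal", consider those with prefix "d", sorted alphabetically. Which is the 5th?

demipabel

Words with prefix "d", in lexicographic order: "debel", "dedetor", "degalmi", "demi", "demipabel", "depa", "depavilin", "desoka", "desosar", "devenlinbel"
Position 5: demipabel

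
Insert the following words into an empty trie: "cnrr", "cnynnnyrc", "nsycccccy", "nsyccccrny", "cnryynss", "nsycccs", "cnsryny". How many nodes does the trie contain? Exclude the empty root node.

For each word, the new-node count is its length minus the longest prefix already in the trie:
  "cnrr" → 4 new (c, n, r, r)
  "cnynnnyrc" → prefix "cn" already present; 7 new (y, n, n, n, y, r, c)
  "nsycccccy" → 9 new (n, s, y, c, c, c, c, c, y)
  "nsyccccrny" → prefix "nsycccc" already present; 3 new (r, n, y)
  "cnryynss" → prefix "cnr" already present; 5 new (y, y, n, s, s)
  "nsycccs" → prefix "nsyccc" already present; 1 new (s)
  "cnsryny" → prefix "cn" already present; 5 new (s, r, y, n, y)
Total nodes = 4 + 7 + 9 + 3 + 5 + 1 + 5 = 34

34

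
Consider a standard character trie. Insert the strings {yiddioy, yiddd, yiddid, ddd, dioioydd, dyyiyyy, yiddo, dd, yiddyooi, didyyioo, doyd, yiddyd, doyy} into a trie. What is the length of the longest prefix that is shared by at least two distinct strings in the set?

5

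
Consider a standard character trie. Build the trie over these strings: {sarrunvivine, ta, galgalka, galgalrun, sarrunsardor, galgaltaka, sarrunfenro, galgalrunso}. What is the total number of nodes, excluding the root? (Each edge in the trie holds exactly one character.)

Count nodes per top-level branch (shared prefixes stored once):
  'g'-branch (galgalka, galgalrun, galgalrunso, galgaltaka): 17 nodes
  's'-branch (sarrunfenro, sarrunsardor, sarrunvivine): 23 nodes
  't'-branch (ta): 2 nodes
Sum: 42

42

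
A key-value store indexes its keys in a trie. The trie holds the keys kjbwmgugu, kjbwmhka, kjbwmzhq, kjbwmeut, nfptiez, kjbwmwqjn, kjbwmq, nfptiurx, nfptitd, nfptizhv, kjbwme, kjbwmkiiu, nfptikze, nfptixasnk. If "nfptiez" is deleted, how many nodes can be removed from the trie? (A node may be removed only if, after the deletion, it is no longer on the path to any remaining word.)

After clearing the end-marker at "nfptiez", prune upward until reaching a node still needed by another word.
The suffix "ez" (2 nodes) is used only by "nfptiez"; the node for "nfpti" still has the child "u", so pruning stops there.
Nodes removed: 2

2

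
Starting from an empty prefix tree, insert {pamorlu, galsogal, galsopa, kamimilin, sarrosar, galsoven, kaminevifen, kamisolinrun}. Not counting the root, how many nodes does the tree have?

52

Insert word by word; a character creates a node only if that edge doesn't already exist:
  "pamorlu" → 7 new (p, a, m, o, r, l, u)
  "galsogal" → 8 new (g, a, l, s, o, g, a, l)
  "galsopa" → prefix "galso" already present; 2 new (p, a)
  "kamimilin" → 9 new (k, a, m, i, m, i, l, i, n)
  "sarrosar" → 8 new (s, a, r, r, o, s, a, r)
  "galsoven" → prefix "galso" already present; 3 new (v, e, n)
  "kaminevifen" → prefix "kami" already present; 7 new (n, e, v, i, f, e, n)
  "kamisolinrun" → prefix "kami" already present; 8 new (s, o, l, i, n, r, u, n)
Total nodes = 7 + 8 + 2 + 9 + 8 + 3 + 7 + 8 = 52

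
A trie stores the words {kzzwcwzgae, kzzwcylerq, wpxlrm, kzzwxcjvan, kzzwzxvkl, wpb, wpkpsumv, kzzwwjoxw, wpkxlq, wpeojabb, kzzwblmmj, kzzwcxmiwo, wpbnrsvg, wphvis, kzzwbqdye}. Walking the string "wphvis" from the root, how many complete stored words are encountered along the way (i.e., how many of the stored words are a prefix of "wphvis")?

1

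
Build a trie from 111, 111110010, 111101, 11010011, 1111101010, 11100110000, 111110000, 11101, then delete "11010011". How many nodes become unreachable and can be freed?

6

After clearing the end-marker at "11010011", prune upward until reaching a node still needed by another word.
The suffix "010011" (6 nodes) is used only by "11010011"; the node for "11" still has the child "1", so pruning stops there.
Nodes removed: 6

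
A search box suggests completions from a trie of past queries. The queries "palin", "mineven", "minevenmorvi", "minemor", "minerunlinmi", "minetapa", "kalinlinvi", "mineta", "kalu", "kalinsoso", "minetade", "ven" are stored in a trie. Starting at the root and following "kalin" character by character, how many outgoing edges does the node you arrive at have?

Walk "kalin" from the root, arriving at one node.
Characters that immediately follow "kalin" among the stored strings: {l, s}.
That node has 2 child edges.

2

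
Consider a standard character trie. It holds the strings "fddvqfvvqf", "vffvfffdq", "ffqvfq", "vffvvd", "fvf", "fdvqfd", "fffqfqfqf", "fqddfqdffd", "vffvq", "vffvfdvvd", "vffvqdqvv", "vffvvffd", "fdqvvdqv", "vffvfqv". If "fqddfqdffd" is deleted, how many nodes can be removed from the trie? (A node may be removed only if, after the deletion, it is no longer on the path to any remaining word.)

9

Walk "fqddfqdffd" from the leaf back toward the root, removing each node that no remaining word uses.
The suffix "qddfqdffd" (9 nodes) is used only by "fqddfqdffd"; the node for "f" still has the child "d", so pruning stops there.
Nodes removed: 9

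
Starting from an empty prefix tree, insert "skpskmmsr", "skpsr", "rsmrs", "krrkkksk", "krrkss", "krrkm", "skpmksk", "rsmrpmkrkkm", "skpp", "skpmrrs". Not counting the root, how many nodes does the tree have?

Trace insertions, counting only characters that open a new branch:
  "skpskmmsr" → 9 new (s, k, p, s, k, m, m, s, r)
  "skpsr" → prefix "skps" already present; 1 new (r)
  "rsmrs" → 5 new (r, s, m, r, s)
  "krrkkksk" → 8 new (k, r, r, k, k, k, s, k)
  "krrkss" → prefix "krrk" already present; 2 new (s, s)
  "krrkm" → prefix "krrk" already present; 1 new (m)
  "skpmksk" → prefix "skp" already present; 4 new (m, k, s, k)
  "rsmrpmkrkkm" → prefix "rsmr" already present; 7 new (p, m, k, r, k, k, m)
  "skpp" → prefix "skp" already present; 1 new (p)
  "skpmrrs" → prefix "skpm" already present; 3 new (r, r, s)
Total nodes = 9 + 1 + 5 + 8 + 2 + 1 + 4 + 7 + 1 + 3 = 41

41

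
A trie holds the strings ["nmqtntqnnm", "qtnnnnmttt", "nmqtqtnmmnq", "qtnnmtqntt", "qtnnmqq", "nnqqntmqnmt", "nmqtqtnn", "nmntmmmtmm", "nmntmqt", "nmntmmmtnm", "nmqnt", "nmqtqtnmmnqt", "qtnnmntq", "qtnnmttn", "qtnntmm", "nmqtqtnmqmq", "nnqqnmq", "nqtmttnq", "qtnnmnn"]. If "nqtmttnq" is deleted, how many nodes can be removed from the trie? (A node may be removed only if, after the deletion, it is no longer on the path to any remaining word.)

Walk "nqtmttnq" from the leaf back toward the root, removing each node that no remaining word uses.
The suffix "qtmttnq" (7 nodes) is used only by "nqtmttnq"; the node for "n" still has the child "m", so pruning stops there.
Nodes removed: 7

7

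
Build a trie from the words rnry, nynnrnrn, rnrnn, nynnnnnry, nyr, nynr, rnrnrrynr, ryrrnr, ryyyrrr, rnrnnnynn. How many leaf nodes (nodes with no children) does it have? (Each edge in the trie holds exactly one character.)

9

Leaves are exactly the stored words that no other stored word extends.
Those words: "nynnnnnry", "nynnrnrn", "nynr", "nyr", "rnrnnnynn", "rnrnrrynr", "rnry", "ryrrnr", "ryyyrrr"
Leaf count: 9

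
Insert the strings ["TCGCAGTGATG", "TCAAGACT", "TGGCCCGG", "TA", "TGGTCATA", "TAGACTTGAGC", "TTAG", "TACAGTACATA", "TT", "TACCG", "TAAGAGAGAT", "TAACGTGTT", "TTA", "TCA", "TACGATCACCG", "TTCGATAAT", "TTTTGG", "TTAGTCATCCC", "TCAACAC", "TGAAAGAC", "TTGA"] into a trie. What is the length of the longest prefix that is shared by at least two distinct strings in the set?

4

Look for the deepest trie node that still has at least two words in its subtree.
e.g. "TCAACAC" and "TCAAGACT" share the prefix "TCAA" of length 4; no pair shares a longer one.
Longest shared-prefix length: 4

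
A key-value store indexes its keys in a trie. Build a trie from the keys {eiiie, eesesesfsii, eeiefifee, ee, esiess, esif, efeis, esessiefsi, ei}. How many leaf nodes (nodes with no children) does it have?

A leaf is a node with no children — equivalently, the end of a word that is not a proper prefix of any other stored word.
Those words: "eeiefifee", "eesesesfsii", "efeis", "eiiie", "esessiefsi", "esiess", "esif"
Leaf count: 7

7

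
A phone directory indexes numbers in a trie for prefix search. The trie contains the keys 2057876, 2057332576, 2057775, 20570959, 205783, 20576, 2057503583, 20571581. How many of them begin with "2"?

Walk to "2"; the words in its subtree are exactly those with that prefix.
Matches: "20570959", "20571581", "2057332576", "2057503583", "20576", "2057775", "205783", "2057876"
Count: 8

8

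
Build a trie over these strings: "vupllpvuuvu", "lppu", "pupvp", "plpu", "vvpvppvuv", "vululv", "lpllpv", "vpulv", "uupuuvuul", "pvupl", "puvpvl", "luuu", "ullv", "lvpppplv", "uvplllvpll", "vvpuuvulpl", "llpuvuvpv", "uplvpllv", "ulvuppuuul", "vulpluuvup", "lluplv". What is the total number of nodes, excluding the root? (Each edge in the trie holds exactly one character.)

Trace insertions, counting only characters that open a new branch:
  "vupllpvuuvu" → 11 new (v, u, p, l, l, p, v, u, u, v, u)
  "lppu" → 4 new (l, p, p, u)
  "pupvp" → 5 new (p, u, p, v, p)
  "plpu" → prefix "p" already present; 3 new (l, p, u)
  "vvpvppvuv" → prefix "v" already present; 8 new (v, p, v, p, p, v, u, v)
  "vululv" → prefix "vu" already present; 4 new (l, u, l, v)
  "lpllpv" → prefix "lp" already present; 4 new (l, l, p, v)
  "vpulv" → prefix "v" already present; 4 new (p, u, l, v)
  "uupuuvuul" → 9 new (u, u, p, u, u, v, u, u, l)
  "pvupl" → prefix "p" already present; 4 new (v, u, p, l)
  "puvpvl" → prefix "pu" already present; 4 new (v, p, v, l)
  "luuu" → prefix "l" already present; 3 new (u, u, u)
  "ullv" → prefix "u" already present; 3 new (l, l, v)
  "lvpppplv" → prefix "l" already present; 7 new (v, p, p, p, p, l, v)
  "uvplllvpll" → prefix "u" already present; 9 new (v, p, l, l, l, v, p, l, l)
  "vvpuuvulpl" → prefix "vvp" already present; 7 new (u, u, v, u, l, p, l)
  "llpuvuvpv" → prefix "l" already present; 8 new (l, p, u, v, u, v, p, v)
  "uplvpllv" → prefix "u" already present; 7 new (p, l, v, p, l, l, v)
  "ulvuppuuul" → prefix "ul" already present; 8 new (v, u, p, p, u, u, u, l)
  "vulpluuvup" → prefix "vul" already present; 7 new (p, l, u, u, v, u, p)
  "lluplv" → prefix "ll" already present; 4 new (u, p, l, v)
Total nodes = 11 + 4 + 5 + 3 + 8 + 4 + 4 + 4 + 9 + 4 + 4 + 3 + 3 + 7 + 9 + 7 + 8 + 7 + 8 + 7 + 4 = 123

123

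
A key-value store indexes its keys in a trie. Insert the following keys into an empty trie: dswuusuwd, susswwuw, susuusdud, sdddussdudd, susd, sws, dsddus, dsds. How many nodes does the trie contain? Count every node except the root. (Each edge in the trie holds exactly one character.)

41

Insert word by word; a character creates a node only if that edge doesn't already exist:
  "dswuusuwd" → 9 new (d, s, w, u, u, s, u, w, d)
  "susswwuw" → 8 new (s, u, s, s, w, w, u, w)
  "susuusdud" → prefix "sus" already present; 6 new (u, u, s, d, u, d)
  "sdddussdudd" → prefix "s" already present; 10 new (d, d, d, u, s, s, d, u, d, d)
  "susd" → prefix "sus" already present; 1 new (d)
  "sws" → prefix "s" already present; 2 new (w, s)
  "dsddus" → prefix "ds" already present; 4 new (d, d, u, s)
  "dsds" → prefix "dsd" already present; 1 new (s)
Total nodes = 9 + 8 + 6 + 10 + 1 + 2 + 4 + 1 = 41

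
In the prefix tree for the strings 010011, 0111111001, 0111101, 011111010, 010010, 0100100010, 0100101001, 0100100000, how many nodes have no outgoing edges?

7

Leaves are exactly the stored words that no other stored word extends.
Those words: "0100100000", "0100100010", "0100101001", "010011", "0111101", "011111010", "0111111001"
Leaf count: 7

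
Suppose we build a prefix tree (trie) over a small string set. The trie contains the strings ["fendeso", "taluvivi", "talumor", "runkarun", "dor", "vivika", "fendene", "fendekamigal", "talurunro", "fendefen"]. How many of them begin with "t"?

Traverse to the node for "t", then collect every word in that subtree.
Words under "t": talumor, talurunro, taluvivi
Count: 3

3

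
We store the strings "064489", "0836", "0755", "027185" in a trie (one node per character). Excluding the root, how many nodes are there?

17

Trace insertions, counting only characters that open a new branch:
  "064489" → 6 new (0, 6, 4, 4, 8, 9)
  "0836" → prefix "0" already present; 3 new (8, 3, 6)
  "0755" → prefix "0" already present; 3 new (7, 5, 5)
  "027185" → prefix "0" already present; 5 new (2, 7, 1, 8, 5)
Total nodes = 6 + 3 + 3 + 5 = 17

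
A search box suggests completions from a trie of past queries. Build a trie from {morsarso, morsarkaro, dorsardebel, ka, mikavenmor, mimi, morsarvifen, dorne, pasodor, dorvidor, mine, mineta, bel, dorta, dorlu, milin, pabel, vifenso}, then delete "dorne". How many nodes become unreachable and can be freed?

A node on "dorne"'s path can go only if nothing else ends at it or branches off below it.
The suffix "ne" (2 nodes) is used only by "dorne"; the node for "dor" still has the child "s", so pruning stops there.
Nodes removed: 2

2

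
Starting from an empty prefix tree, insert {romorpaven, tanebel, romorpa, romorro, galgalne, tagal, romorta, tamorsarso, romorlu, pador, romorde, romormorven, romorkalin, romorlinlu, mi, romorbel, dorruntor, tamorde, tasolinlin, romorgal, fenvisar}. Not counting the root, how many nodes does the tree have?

99

Count nodes per top-level branch (shared prefixes stored once):
  'd'-branch (dorruntor): 9 nodes
  'f'-branch (fenvisar): 8 nodes
  'g'-branch (galgalne): 8 nodes
  'm'-branch (mi): 2 nodes
  'p'-branch (pador): 5 nodes
  'r'-branch (romorbel, romorde, romorgal, romorkalin, romorlinlu, romorlu, romormorven, romorpa, romorpaven, romorro, romorta): 39 nodes
  't'-branch (tagal, tamorde, tamorsarso, tanebel, tasolinlin): 28 nodes
Sum: 99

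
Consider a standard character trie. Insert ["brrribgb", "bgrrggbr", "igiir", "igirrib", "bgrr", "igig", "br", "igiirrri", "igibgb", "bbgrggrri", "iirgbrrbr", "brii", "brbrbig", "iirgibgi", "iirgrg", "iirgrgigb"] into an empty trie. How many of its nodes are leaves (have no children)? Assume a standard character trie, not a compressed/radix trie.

A leaf is a node with no children — equivalently, the end of a word that is not a proper prefix of any other stored word.
Those words: "bbgrggrri", "bgrrggbr", "brbrbig", "brii", "brrribgb", "igibgb", "igig", "igiirrri", "igirrib", "iirgbrrbr", "iirgibgi", "iirgrgigb"
Leaf count: 12

12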